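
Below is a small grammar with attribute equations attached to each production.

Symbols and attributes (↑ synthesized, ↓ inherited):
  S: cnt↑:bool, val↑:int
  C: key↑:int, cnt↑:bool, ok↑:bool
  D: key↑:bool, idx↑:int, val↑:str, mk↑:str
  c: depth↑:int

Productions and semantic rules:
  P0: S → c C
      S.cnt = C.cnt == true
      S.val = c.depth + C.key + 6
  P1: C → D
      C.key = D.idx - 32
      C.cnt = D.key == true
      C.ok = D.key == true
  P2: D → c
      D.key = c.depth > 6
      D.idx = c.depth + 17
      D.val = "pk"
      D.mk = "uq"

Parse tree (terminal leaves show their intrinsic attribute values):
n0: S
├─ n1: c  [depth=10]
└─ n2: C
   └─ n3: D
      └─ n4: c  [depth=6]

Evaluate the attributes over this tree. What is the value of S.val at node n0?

7

1. n1.depth = 10  [terminal]
2. n4.depth = 6  [terminal]
3. n3.key = false  [c.depth > 6]
4. n3.idx = 23  [c.depth + 17]
5. n3.val = "pk"  ["pk"]
6. n3.mk = "uq"  ["uq"]
7. n2.key = -9  [D.idx - 32]
8. n2.cnt = false  [D.key == true]
9. n2.ok = false  [D.key == true]
10. n0.cnt = false  [C.cnt == true]
11. n0.val = 7  [c.depth + C.key + 6]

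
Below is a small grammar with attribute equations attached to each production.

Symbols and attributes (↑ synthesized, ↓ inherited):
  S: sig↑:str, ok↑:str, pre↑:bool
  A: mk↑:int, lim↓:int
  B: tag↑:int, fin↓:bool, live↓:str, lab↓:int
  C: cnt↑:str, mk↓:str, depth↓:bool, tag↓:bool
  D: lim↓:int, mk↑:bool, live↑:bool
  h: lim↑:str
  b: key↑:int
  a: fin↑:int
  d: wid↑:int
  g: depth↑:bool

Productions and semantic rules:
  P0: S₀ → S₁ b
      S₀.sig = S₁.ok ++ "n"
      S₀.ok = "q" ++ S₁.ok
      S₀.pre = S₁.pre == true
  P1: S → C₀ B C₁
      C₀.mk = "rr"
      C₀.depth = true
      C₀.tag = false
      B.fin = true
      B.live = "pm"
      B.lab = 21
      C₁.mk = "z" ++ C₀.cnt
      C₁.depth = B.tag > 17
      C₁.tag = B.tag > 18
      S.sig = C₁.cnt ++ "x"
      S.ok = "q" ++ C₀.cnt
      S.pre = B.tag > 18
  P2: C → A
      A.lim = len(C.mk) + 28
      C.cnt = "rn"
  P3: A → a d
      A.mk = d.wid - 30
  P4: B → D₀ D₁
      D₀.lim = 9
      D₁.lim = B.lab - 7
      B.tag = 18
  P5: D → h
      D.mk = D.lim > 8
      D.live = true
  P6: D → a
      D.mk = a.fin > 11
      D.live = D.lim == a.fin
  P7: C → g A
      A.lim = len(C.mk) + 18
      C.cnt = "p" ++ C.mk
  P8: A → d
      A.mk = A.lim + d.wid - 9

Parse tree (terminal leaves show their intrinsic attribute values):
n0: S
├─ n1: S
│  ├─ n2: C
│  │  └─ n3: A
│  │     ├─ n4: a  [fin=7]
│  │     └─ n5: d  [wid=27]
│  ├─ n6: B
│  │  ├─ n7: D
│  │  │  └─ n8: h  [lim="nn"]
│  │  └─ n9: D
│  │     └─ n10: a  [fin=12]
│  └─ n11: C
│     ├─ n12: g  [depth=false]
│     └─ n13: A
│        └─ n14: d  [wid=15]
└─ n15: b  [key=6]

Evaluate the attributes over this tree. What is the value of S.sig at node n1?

"pzrnx"

1. n2.mk = "rr"  ["rr"]
2. n2.depth = true  [true]
3. n2.tag = false  [false]
4. n3.lim = 30  [len(C.mk) + 28]
5. n4.fin = 7  [terminal]
6. n5.wid = 27  [terminal]
7. n3.mk = -3  [d.wid - 30]
8. n2.cnt = "rn"  ["rn"]
9. n6.fin = true  [true]
10. n6.live = "pm"  ["pm"]
11. n6.lab = 21  [21]
12. n7.lim = 9  [9]
13. n8.lim = "nn"  [terminal]
14. n7.mk = true  [D.lim > 8]
15. n7.live = true  [true]
16. n9.lim = 14  [B.lab - 7]
17. n10.fin = 12  [terminal]
18. n9.mk = true  [a.fin > 11]
19. n9.live = false  [D.lim == a.fin]
20. n6.tag = 18  [18]
21. n11.mk = "zrn"  ["z" ++ C₀.cnt]
22. n11.depth = true  [B.tag > 17]
23. n11.tag = false  [B.tag > 18]
24. n12.depth = false  [terminal]
25. n13.lim = 21  [len(C.mk) + 18]
26. n14.wid = 15  [terminal]
27. n13.mk = 27  [A.lim + d.wid - 9]
28. n11.cnt = "pzrn"  ["p" ++ C.mk]
29. n1.sig = "pzrnx"  [C₁.cnt ++ "x"]
30. n1.ok = "qrn"  ["q" ++ C₀.cnt]
31. n1.pre = false  [B.tag > 18]
32. n15.key = 6  [terminal]
33. n0.sig = "qrnn"  [S₁.ok ++ "n"]
34. n0.ok = "qqrn"  ["q" ++ S₁.ok]
35. n0.pre = false  [S₁.pre == true]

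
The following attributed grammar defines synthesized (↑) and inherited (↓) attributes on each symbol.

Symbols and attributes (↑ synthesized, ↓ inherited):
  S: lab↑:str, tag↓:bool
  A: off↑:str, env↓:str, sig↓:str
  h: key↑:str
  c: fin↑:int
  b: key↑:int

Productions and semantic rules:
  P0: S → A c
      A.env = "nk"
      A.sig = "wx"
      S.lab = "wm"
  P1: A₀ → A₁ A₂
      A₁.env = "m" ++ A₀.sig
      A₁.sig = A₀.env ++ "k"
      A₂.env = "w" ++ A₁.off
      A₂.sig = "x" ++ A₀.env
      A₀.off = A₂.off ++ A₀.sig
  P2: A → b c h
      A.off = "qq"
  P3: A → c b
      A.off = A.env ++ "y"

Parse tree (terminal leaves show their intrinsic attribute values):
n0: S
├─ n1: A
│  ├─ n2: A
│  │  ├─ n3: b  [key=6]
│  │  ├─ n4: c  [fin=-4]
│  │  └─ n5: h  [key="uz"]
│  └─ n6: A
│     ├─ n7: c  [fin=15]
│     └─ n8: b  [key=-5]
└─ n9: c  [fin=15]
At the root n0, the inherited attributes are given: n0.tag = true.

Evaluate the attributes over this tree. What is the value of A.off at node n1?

"wqqywx"

1. n0.tag = true  [given at root]
2. n1.env = "nk"  ["nk"]
3. n1.sig = "wx"  ["wx"]
4. n2.env = "mwx"  ["m" ++ A₀.sig]
5. n2.sig = "nkk"  [A₀.env ++ "k"]
6. n3.key = 6  [terminal]
7. n4.fin = -4  [terminal]
8. n5.key = "uz"  [terminal]
9. n2.off = "qq"  ["qq"]
10. n6.env = "wqq"  ["w" ++ A₁.off]
11. n6.sig = "xnk"  ["x" ++ A₀.env]
12. n7.fin = 15  [terminal]
13. n8.key = -5  [terminal]
14. n6.off = "wqqy"  [A.env ++ "y"]
15. n1.off = "wqqywx"  [A₂.off ++ A₀.sig]
16. n9.fin = 15  [terminal]
17. n0.lab = "wm"  ["wm"]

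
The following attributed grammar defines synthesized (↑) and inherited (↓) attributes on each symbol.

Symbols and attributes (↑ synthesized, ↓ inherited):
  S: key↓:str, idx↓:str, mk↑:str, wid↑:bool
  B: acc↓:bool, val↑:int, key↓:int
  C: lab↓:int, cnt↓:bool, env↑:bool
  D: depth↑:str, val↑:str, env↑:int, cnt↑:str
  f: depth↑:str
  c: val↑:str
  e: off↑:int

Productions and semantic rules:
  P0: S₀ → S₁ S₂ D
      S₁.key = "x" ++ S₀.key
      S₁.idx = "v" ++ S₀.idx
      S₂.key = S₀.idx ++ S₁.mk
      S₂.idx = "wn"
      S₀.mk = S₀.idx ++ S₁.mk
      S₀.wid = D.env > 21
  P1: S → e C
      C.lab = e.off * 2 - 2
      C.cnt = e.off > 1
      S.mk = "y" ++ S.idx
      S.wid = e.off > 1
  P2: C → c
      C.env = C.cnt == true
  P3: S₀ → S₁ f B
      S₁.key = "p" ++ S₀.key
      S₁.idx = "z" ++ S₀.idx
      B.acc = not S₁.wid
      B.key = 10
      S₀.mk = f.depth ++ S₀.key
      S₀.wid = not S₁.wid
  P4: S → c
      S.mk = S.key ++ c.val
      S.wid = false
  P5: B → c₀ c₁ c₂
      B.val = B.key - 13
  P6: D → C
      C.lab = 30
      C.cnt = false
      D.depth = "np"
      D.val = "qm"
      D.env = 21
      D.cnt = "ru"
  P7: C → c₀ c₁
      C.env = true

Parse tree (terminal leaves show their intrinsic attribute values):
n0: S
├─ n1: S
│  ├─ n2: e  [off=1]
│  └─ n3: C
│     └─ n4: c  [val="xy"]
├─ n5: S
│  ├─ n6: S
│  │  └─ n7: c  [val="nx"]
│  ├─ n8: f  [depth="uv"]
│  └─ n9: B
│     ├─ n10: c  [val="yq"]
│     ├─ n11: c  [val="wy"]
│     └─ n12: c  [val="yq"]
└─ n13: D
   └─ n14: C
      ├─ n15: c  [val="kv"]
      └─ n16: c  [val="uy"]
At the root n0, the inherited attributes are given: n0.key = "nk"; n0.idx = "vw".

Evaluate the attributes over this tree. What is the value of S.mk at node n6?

1. n0.key = "nk"  [given at root]
2. n0.idx = "vw"  [given at root]
3. n1.key = "xnk"  ["x" ++ S₀.key]
4. n1.idx = "vvw"  ["v" ++ S₀.idx]
5. n2.off = 1  [terminal]
6. n3.lab = 0  [e.off * 2 - 2]
7. n3.cnt = false  [e.off > 1]
8. n4.val = "xy"  [terminal]
9. n3.env = false  [C.cnt == true]
10. n1.mk = "yvvw"  ["y" ++ S.idx]
11. n1.wid = false  [e.off > 1]
12. n5.key = "vwyvvw"  [S₀.idx ++ S₁.mk]
13. n5.idx = "wn"  ["wn"]
14. n6.key = "pvwyvvw"  ["p" ++ S₀.key]
15. n6.idx = "zwn"  ["z" ++ S₀.idx]
16. n7.val = "nx"  [terminal]
17. n6.mk = "pvwyvvwnx"  [S.key ++ c.val]
18. n6.wid = false  [false]
19. n8.depth = "uv"  [terminal]
20. n9.acc = true  [not S₁.wid]
21. n9.key = 10  [10]
22. n10.val = "yq"  [terminal]
23. n11.val = "wy"  [terminal]
24. n12.val = "yq"  [terminal]
25. n9.val = -3  [B.key - 13]
26. n5.mk = "uvvwyvvw"  [f.depth ++ S₀.key]
27. n5.wid = true  [not S₁.wid]
28. n14.lab = 30  [30]
29. n14.cnt = false  [false]
30. n15.val = "kv"  [terminal]
31. n16.val = "uy"  [terminal]
32. n14.env = true  [true]
33. n13.depth = "np"  ["np"]
34. n13.val = "qm"  ["qm"]
35. n13.env = 21  [21]
36. n13.cnt = "ru"  ["ru"]
37. n0.mk = "vwyvvw"  [S₀.idx ++ S₁.mk]
38. n0.wid = false  [D.env > 21]

"pvwyvvwnx"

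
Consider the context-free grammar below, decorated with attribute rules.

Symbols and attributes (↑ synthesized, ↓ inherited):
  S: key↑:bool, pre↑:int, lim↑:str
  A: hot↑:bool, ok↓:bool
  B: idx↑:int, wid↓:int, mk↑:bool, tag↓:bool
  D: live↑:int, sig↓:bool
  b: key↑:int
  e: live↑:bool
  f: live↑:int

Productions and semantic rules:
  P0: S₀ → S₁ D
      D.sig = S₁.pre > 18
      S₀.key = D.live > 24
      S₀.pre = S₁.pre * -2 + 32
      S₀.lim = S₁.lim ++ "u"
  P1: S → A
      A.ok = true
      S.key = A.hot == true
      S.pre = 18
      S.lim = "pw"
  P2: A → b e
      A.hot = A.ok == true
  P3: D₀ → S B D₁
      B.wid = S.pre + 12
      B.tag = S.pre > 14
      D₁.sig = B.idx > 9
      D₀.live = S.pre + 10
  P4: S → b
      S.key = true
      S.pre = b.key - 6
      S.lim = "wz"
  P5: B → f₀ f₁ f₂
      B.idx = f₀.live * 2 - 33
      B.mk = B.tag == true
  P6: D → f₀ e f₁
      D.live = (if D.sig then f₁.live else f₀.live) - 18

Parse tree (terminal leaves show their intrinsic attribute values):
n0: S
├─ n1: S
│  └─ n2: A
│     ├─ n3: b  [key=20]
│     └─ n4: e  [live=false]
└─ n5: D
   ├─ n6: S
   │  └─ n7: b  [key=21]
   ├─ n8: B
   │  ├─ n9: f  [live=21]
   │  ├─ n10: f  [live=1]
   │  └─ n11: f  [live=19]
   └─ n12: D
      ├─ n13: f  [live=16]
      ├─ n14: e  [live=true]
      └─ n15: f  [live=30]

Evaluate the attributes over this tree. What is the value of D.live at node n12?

-2

1. n2.ok = true  [true]
2. n3.key = 20  [terminal]
3. n4.live = false  [terminal]
4. n2.hot = true  [A.ok == true]
5. n1.key = true  [A.hot == true]
6. n1.pre = 18  [18]
7. n1.lim = "pw"  ["pw"]
8. n5.sig = false  [S₁.pre > 18]
9. n7.key = 21  [terminal]
10. n6.key = true  [true]
11. n6.pre = 15  [b.key - 6]
12. n6.lim = "wz"  ["wz"]
13. n8.wid = 27  [S.pre + 12]
14. n8.tag = true  [S.pre > 14]
15. n9.live = 21  [terminal]
16. n10.live = 1  [terminal]
17. n11.live = 19  [terminal]
18. n8.idx = 9  [f₀.live * 2 - 33]
19. n8.mk = true  [B.tag == true]
20. n12.sig = false  [B.idx > 9]
21. n13.live = 16  [terminal]
22. n14.live = true  [terminal]
23. n15.live = 30  [terminal]
24. n12.live = -2  [(if D.sig then f₁.live else f₀.live) - 18]
25. n5.live = 25  [S.pre + 10]
26. n0.key = true  [D.live > 24]
27. n0.pre = -4  [S₁.pre * -2 + 32]
28. n0.lim = "pwu"  [S₁.lim ++ "u"]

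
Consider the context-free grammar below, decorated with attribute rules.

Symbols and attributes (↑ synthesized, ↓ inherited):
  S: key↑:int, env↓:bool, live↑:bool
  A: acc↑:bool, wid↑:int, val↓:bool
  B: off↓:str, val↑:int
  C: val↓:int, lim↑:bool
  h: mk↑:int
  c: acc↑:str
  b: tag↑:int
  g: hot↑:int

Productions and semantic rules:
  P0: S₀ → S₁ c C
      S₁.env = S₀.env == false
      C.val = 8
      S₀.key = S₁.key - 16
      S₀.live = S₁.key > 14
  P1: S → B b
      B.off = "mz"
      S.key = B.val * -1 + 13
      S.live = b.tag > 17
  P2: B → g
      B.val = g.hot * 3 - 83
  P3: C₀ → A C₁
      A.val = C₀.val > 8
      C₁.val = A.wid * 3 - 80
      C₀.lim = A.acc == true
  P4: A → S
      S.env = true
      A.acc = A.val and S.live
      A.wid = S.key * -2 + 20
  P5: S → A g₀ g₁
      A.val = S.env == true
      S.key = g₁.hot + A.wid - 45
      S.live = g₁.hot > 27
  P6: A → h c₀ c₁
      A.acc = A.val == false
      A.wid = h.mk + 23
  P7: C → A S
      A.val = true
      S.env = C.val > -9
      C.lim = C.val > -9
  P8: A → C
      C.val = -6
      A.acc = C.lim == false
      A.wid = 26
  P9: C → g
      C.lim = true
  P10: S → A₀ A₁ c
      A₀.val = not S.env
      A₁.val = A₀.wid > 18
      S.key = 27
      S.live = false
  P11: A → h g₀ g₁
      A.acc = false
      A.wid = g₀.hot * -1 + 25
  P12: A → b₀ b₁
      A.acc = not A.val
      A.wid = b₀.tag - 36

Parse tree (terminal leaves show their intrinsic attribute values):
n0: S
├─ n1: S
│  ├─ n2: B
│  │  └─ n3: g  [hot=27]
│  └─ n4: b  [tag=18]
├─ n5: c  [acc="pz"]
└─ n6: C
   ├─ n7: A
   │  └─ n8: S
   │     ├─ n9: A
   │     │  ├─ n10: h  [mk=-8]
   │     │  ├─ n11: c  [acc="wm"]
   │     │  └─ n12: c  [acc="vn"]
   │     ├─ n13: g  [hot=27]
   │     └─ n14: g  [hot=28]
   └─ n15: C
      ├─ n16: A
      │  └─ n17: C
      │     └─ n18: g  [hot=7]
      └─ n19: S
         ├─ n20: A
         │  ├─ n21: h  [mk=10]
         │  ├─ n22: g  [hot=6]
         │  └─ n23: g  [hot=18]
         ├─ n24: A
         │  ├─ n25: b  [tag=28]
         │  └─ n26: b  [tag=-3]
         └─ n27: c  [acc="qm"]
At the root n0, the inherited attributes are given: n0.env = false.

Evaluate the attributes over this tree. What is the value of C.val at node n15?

-8

1. n0.env = false  [given at root]
2. n1.env = true  [S₀.env == false]
3. n2.off = "mz"  ["mz"]
4. n3.hot = 27  [terminal]
5. n2.val = -2  [g.hot * 3 - 83]
6. n4.tag = 18  [terminal]
7. n1.key = 15  [B.val * -1 + 13]
8. n1.live = true  [b.tag > 17]
9. n5.acc = "pz"  [terminal]
10. n6.val = 8  [8]
11. n7.val = false  [C₀.val > 8]
12. n8.env = true  [true]
13. n9.val = true  [S.env == true]
14. n10.mk = -8  [terminal]
15. n11.acc = "wm"  [terminal]
16. n12.acc = "vn"  [terminal]
17. n9.acc = false  [A.val == false]
18. n9.wid = 15  [h.mk + 23]
19. n13.hot = 27  [terminal]
20. n14.hot = 28  [terminal]
21. n8.key = -2  [g₁.hot + A.wid - 45]
22. n8.live = true  [g₁.hot > 27]
23. n7.acc = false  [A.val and S.live]
24. n7.wid = 24  [S.key * -2 + 20]
25. n15.val = -8  [A.wid * 3 - 80]
26. n16.val = true  [true]
27. n17.val = -6  [-6]
28. n18.hot = 7  [terminal]
29. n17.lim = true  [true]
30. n16.acc = false  [C.lim == false]
31. n16.wid = 26  [26]
32. n19.env = true  [C.val > -9]
33. n20.val = false  [not S.env]
34. n21.mk = 10  [terminal]
35. n22.hot = 6  [terminal]
36. n23.hot = 18  [terminal]
37. n20.acc = false  [false]
38. n20.wid = 19  [g₀.hot * -1 + 25]
39. n24.val = true  [A₀.wid > 18]
40. n25.tag = 28  [terminal]
41. n26.tag = -3  [terminal]
42. n24.acc = false  [not A.val]
43. n24.wid = -8  [b₀.tag - 36]
44. n27.acc = "qm"  [terminal]
45. n19.key = 27  [27]
46. n19.live = false  [false]
47. n15.lim = true  [C.val > -9]
48. n6.lim = false  [A.acc == true]
49. n0.key = -1  [S₁.key - 16]
50. n0.live = true  [S₁.key > 14]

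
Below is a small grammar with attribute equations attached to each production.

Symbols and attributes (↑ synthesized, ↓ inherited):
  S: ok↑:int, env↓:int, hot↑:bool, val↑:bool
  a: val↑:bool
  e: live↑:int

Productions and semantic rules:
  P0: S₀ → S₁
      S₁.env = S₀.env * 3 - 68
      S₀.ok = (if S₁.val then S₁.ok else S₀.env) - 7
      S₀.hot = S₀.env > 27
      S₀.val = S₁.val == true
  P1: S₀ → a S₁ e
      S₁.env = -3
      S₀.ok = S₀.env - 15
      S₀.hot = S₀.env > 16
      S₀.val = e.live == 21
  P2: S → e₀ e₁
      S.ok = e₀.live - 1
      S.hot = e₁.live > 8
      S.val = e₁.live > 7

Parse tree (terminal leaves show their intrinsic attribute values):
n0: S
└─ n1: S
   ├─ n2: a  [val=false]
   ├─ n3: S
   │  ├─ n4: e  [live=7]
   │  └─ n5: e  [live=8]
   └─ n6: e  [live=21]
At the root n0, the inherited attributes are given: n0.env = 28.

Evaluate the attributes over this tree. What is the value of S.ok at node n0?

-6

1. n0.env = 28  [given at root]
2. n1.env = 16  [S₀.env * 3 - 68]
3. n2.val = false  [terminal]
4. n3.env = -3  [-3]
5. n4.live = 7  [terminal]
6. n5.live = 8  [terminal]
7. n3.ok = 6  [e₀.live - 1]
8. n3.hot = false  [e₁.live > 8]
9. n3.val = true  [e₁.live > 7]
10. n6.live = 21  [terminal]
11. n1.ok = 1  [S₀.env - 15]
12. n1.hot = false  [S₀.env > 16]
13. n1.val = true  [e.live == 21]
14. n0.ok = -6  [(if S₁.val then S₁.ok else S₀.env) - 7]
15. n0.hot = true  [S₀.env > 27]
16. n0.val = true  [S₁.val == true]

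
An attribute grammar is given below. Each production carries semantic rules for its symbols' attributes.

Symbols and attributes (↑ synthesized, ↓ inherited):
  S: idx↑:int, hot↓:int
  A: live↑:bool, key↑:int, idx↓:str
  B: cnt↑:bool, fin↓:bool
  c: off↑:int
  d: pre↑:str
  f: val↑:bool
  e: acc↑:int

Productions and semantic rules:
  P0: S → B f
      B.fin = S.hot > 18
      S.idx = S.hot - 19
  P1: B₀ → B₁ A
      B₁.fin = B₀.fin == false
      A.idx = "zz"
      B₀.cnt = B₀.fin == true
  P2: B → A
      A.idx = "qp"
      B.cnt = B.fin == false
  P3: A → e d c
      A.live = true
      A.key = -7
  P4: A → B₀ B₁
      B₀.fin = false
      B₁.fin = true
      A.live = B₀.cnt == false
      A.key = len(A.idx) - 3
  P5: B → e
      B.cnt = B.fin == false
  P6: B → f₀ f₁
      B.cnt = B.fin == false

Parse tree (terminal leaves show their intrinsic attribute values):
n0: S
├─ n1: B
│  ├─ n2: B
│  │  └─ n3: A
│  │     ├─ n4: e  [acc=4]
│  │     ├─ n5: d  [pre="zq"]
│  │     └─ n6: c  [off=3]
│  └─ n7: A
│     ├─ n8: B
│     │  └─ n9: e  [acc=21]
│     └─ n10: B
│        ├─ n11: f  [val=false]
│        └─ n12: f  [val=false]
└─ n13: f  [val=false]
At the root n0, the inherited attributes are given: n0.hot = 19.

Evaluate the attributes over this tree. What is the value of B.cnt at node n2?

true

1. n0.hot = 19  [given at root]
2. n1.fin = true  [S.hot > 18]
3. n2.fin = false  [B₀.fin == false]
4. n3.idx = "qp"  ["qp"]
5. n4.acc = 4  [terminal]
6. n5.pre = "zq"  [terminal]
7. n6.off = 3  [terminal]
8. n3.live = true  [true]
9. n3.key = -7  [-7]
10. n2.cnt = true  [B.fin == false]
11. n7.idx = "zz"  ["zz"]
12. n8.fin = false  [false]
13. n9.acc = 21  [terminal]
14. n8.cnt = true  [B.fin == false]
15. n10.fin = true  [true]
16. n11.val = false  [terminal]
17. n12.val = false  [terminal]
18. n10.cnt = false  [B.fin == false]
19. n7.live = false  [B₀.cnt == false]
20. n7.key = -1  [len(A.idx) - 3]
21. n1.cnt = true  [B₀.fin == true]
22. n13.val = false  [terminal]
23. n0.idx = 0  [S.hot - 19]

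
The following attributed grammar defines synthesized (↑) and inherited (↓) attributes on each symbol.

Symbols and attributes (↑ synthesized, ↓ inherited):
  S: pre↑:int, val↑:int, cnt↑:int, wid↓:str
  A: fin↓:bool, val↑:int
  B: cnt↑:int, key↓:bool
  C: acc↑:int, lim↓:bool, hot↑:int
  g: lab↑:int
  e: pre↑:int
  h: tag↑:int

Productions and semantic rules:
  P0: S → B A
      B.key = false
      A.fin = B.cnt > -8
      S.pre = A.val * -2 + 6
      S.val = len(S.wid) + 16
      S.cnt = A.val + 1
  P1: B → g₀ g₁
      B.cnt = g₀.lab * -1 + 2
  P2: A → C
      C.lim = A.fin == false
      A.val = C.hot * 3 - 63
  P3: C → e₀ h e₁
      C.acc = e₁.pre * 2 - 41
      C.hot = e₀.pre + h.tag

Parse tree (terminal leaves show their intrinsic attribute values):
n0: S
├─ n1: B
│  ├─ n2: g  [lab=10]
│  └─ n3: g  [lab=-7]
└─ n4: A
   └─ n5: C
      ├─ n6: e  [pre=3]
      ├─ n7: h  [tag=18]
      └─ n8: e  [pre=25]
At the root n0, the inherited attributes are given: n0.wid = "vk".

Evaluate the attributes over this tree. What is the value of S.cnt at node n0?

1

1. n0.wid = "vk"  [given at root]
2. n1.key = false  [false]
3. n2.lab = 10  [terminal]
4. n3.lab = -7  [terminal]
5. n1.cnt = -8  [g₀.lab * -1 + 2]
6. n4.fin = false  [B.cnt > -8]
7. n5.lim = true  [A.fin == false]
8. n6.pre = 3  [terminal]
9. n7.tag = 18  [terminal]
10. n8.pre = 25  [terminal]
11. n5.acc = 9  [e₁.pre * 2 - 41]
12. n5.hot = 21  [e₀.pre + h.tag]
13. n4.val = 0  [C.hot * 3 - 63]
14. n0.pre = 6  [A.val * -2 + 6]
15. n0.val = 18  [len(S.wid) + 16]
16. n0.cnt = 1  [A.val + 1]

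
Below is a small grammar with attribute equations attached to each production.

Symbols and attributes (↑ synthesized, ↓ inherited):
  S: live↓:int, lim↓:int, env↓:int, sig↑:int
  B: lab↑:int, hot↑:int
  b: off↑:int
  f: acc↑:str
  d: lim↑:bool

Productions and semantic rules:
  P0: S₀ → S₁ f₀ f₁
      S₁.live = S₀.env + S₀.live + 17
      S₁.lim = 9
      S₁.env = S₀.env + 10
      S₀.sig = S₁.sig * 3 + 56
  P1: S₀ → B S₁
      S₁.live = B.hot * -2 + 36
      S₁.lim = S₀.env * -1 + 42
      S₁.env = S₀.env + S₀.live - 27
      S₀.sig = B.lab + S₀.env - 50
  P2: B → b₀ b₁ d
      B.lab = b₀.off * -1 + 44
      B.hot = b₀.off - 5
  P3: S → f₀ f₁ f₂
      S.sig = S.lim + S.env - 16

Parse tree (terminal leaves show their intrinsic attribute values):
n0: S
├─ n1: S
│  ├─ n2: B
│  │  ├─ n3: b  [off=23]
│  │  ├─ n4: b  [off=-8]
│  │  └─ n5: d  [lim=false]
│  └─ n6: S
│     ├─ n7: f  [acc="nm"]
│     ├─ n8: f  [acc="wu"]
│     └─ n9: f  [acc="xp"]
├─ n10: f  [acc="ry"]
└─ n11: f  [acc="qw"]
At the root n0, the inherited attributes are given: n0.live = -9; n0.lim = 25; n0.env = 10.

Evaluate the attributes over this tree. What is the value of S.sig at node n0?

1. n0.live = -9  [given at root]
2. n0.lim = 25  [given at root]
3. n0.env = 10  [given at root]
4. n1.live = 18  [S₀.env + S₀.live + 17]
5. n1.lim = 9  [9]
6. n1.env = 20  [S₀.env + 10]
7. n3.off = 23  [terminal]
8. n4.off = -8  [terminal]
9. n5.lim = false  [terminal]
10. n2.lab = 21  [b₀.off * -1 + 44]
11. n2.hot = 18  [b₀.off - 5]
12. n6.live = 0  [B.hot * -2 + 36]
13. n6.lim = 22  [S₀.env * -1 + 42]
14. n6.env = 11  [S₀.env + S₀.live - 27]
15. n7.acc = "nm"  [terminal]
16. n8.acc = "wu"  [terminal]
17. n9.acc = "xp"  [terminal]
18. n6.sig = 17  [S.lim + S.env - 16]
19. n1.sig = -9  [B.lab + S₀.env - 50]
20. n10.acc = "ry"  [terminal]
21. n11.acc = "qw"  [terminal]
22. n0.sig = 29  [S₁.sig * 3 + 56]

29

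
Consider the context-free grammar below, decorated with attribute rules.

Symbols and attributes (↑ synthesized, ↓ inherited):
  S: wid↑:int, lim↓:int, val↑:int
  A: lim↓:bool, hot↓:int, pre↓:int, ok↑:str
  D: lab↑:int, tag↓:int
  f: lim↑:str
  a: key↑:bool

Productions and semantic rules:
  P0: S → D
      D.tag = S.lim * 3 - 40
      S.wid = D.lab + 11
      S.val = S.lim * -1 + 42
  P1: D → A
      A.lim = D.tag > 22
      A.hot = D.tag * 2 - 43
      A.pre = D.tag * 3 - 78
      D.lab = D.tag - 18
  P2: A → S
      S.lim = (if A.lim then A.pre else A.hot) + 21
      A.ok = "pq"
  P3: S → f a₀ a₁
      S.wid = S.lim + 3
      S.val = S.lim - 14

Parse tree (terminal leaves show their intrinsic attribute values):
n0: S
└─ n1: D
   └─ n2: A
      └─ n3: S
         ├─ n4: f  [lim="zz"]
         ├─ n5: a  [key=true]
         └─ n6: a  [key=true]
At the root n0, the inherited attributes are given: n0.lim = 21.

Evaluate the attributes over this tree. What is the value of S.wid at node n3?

15

1. n0.lim = 21  [given at root]
2. n1.tag = 23  [S.lim * 3 - 40]
3. n2.lim = true  [D.tag > 22]
4. n2.hot = 3  [D.tag * 2 - 43]
5. n2.pre = -9  [D.tag * 3 - 78]
6. n3.lim = 12  [(if A.lim then A.pre else A.hot) + 21]
7. n4.lim = "zz"  [terminal]
8. n5.key = true  [terminal]
9. n6.key = true  [terminal]
10. n3.wid = 15  [S.lim + 3]
11. n3.val = -2  [S.lim - 14]
12. n2.ok = "pq"  ["pq"]
13. n1.lab = 5  [D.tag - 18]
14. n0.wid = 16  [D.lab + 11]
15. n0.val = 21  [S.lim * -1 + 42]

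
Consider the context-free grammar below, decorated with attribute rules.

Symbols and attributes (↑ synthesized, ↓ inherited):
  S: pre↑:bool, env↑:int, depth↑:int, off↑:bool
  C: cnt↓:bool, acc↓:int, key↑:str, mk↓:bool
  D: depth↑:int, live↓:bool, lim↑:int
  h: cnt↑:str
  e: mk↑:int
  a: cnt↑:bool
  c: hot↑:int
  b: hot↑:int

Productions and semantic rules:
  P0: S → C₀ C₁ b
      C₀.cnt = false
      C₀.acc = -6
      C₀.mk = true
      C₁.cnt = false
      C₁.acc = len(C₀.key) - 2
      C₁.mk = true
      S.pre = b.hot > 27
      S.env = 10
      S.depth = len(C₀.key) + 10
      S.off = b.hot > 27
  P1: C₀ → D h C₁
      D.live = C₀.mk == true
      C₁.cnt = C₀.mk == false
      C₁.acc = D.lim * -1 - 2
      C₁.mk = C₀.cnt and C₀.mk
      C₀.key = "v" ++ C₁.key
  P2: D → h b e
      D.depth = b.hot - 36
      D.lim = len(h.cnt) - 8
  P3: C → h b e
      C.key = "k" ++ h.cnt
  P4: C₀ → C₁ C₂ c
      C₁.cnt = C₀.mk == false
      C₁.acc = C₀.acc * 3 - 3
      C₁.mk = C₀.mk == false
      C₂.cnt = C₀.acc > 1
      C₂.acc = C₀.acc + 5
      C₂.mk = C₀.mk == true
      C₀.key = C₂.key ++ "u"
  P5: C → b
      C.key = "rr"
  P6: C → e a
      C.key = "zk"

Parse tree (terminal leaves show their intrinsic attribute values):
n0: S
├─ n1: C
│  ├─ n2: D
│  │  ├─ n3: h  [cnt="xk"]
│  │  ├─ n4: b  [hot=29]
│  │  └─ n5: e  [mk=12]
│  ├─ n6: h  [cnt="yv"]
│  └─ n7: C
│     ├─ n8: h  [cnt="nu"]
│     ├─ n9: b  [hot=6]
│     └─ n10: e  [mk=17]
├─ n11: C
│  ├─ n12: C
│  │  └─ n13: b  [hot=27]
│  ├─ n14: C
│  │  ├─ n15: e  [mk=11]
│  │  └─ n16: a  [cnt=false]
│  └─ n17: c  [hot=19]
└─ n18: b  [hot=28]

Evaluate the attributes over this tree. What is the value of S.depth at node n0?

1. n1.cnt = false  [false]
2. n1.acc = -6  [-6]
3. n1.mk = true  [true]
4. n2.live = true  [C₀.mk == true]
5. n3.cnt = "xk"  [terminal]
6. n4.hot = 29  [terminal]
7. n5.mk = 12  [terminal]
8. n2.depth = -7  [b.hot - 36]
9. n2.lim = -6  [len(h.cnt) - 8]
10. n6.cnt = "yv"  [terminal]
11. n7.cnt = false  [C₀.mk == false]
12. n7.acc = 4  [D.lim * -1 - 2]
13. n7.mk = false  [C₀.cnt and C₀.mk]
14. n8.cnt = "nu"  [terminal]
15. n9.hot = 6  [terminal]
16. n10.mk = 17  [terminal]
17. n7.key = "knu"  ["k" ++ h.cnt]
18. n1.key = "vknu"  ["v" ++ C₁.key]
19. n11.cnt = false  [false]
20. n11.acc = 2  [len(C₀.key) - 2]
21. n11.mk = true  [true]
22. n12.cnt = false  [C₀.mk == false]
23. n12.acc = 3  [C₀.acc * 3 - 3]
24. n12.mk = false  [C₀.mk == false]
25. n13.hot = 27  [terminal]
26. n12.key = "rr"  ["rr"]
27. n14.cnt = true  [C₀.acc > 1]
28. n14.acc = 7  [C₀.acc + 5]
29. n14.mk = true  [C₀.mk == true]
30. n15.mk = 11  [terminal]
31. n16.cnt = false  [terminal]
32. n14.key = "zk"  ["zk"]
33. n17.hot = 19  [terminal]
34. n11.key = "zku"  [C₂.key ++ "u"]
35. n18.hot = 28  [terminal]
36. n0.pre = true  [b.hot > 27]
37. n0.env = 10  [10]
38. n0.depth = 14  [len(C₀.key) + 10]
39. n0.off = true  [b.hot > 27]

14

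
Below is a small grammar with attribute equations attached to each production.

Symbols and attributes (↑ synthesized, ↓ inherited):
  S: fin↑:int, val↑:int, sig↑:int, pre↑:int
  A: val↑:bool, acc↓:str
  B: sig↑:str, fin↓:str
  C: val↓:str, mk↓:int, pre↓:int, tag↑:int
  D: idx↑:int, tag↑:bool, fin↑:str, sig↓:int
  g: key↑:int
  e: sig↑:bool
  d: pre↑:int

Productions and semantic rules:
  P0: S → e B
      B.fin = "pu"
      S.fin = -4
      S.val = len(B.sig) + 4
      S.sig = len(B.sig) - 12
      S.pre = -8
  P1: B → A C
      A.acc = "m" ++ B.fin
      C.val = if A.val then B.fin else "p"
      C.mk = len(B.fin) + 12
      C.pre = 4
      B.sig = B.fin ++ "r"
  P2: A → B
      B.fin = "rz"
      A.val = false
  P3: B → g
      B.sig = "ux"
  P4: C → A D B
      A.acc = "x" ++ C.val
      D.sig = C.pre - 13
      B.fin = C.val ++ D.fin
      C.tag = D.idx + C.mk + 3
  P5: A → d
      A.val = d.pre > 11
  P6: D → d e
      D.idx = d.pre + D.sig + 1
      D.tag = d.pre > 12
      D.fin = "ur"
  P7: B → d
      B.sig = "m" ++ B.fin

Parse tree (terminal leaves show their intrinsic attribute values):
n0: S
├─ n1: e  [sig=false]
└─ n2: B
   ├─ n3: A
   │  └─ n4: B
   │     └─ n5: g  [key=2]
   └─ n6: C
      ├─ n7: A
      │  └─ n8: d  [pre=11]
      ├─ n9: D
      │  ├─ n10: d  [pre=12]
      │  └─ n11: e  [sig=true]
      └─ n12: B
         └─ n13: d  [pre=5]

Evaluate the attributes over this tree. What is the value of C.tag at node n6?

21

1. n1.sig = false  [terminal]
2. n2.fin = "pu"  ["pu"]
3. n3.acc = "mpu"  ["m" ++ B.fin]
4. n4.fin = "rz"  ["rz"]
5. n5.key = 2  [terminal]
6. n4.sig = "ux"  ["ux"]
7. n3.val = false  [false]
8. n6.val = "p"  [if A.val then B.fin else "p"]
9. n6.mk = 14  [len(B.fin) + 12]
10. n6.pre = 4  [4]
11. n7.acc = "xp"  ["x" ++ C.val]
12. n8.pre = 11  [terminal]
13. n7.val = false  [d.pre > 11]
14. n9.sig = -9  [C.pre - 13]
15. n10.pre = 12  [terminal]
16. n11.sig = true  [terminal]
17. n9.idx = 4  [d.pre + D.sig + 1]
18. n9.tag = false  [d.pre > 12]
19. n9.fin = "ur"  ["ur"]
20. n12.fin = "pur"  [C.val ++ D.fin]
21. n13.pre = 5  [terminal]
22. n12.sig = "mpur"  ["m" ++ B.fin]
23. n6.tag = 21  [D.idx + C.mk + 3]
24. n2.sig = "pur"  [B.fin ++ "r"]
25. n0.fin = -4  [-4]
26. n0.val = 7  [len(B.sig) + 4]
27. n0.sig = -9  [len(B.sig) - 12]
28. n0.pre = -8  [-8]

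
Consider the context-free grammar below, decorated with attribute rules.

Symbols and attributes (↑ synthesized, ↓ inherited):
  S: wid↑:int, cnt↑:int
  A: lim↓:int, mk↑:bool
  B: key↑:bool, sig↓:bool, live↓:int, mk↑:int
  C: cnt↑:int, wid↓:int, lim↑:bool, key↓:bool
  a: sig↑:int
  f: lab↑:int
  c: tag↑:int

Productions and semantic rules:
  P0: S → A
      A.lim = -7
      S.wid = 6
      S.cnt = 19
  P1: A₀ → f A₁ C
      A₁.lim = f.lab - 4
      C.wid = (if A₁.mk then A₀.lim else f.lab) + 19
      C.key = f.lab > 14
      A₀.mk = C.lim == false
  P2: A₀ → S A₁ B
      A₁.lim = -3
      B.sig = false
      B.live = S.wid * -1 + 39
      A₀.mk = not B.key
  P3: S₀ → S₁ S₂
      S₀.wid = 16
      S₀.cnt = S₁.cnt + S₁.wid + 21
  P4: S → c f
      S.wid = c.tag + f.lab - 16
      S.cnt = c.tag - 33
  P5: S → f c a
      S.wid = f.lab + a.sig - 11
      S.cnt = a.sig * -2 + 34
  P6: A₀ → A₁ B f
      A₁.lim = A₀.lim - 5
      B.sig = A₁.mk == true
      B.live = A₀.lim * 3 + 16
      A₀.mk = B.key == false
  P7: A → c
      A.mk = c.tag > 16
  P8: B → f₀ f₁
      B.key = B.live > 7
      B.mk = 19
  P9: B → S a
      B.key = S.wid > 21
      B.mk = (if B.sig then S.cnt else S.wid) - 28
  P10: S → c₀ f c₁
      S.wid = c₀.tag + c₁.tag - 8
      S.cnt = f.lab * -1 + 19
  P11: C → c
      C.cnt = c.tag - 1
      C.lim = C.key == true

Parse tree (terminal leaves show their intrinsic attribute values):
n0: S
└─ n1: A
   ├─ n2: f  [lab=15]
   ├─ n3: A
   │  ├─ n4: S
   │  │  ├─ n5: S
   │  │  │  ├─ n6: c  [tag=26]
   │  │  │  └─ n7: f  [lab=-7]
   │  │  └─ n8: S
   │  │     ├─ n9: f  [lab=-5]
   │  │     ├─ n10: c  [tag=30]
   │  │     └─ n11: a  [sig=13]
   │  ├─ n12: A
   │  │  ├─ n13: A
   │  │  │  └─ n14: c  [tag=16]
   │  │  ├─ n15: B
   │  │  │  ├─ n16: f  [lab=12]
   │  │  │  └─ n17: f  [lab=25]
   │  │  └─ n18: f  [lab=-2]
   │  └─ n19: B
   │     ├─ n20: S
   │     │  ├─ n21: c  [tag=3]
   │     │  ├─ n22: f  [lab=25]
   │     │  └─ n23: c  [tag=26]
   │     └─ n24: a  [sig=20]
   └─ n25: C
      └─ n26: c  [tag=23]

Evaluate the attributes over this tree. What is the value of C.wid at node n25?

1. n1.lim = -7  [-7]
2. n2.lab = 15  [terminal]
3. n3.lim = 11  [f.lab - 4]
4. n6.tag = 26  [terminal]
5. n7.lab = -7  [terminal]
6. n5.wid = 3  [c.tag + f.lab - 16]
7. n5.cnt = -7  [c.tag - 33]
8. n9.lab = -5  [terminal]
9. n10.tag = 30  [terminal]
10. n11.sig = 13  [terminal]
11. n8.wid = -3  [f.lab + a.sig - 11]
12. n8.cnt = 8  [a.sig * -2 + 34]
13. n4.wid = 16  [16]
14. n4.cnt = 17  [S₁.cnt + S₁.wid + 21]
15. n12.lim = -3  [-3]
16. n13.lim = -8  [A₀.lim - 5]
17. n14.tag = 16  [terminal]
18. n13.mk = false  [c.tag > 16]
19. n15.sig = false  [A₁.mk == true]
20. n15.live = 7  [A₀.lim * 3 + 16]
21. n16.lab = 12  [terminal]
22. n17.lab = 25  [terminal]
23. n15.key = false  [B.live > 7]
24. n15.mk = 19  [19]
25. n18.lab = -2  [terminal]
26. n12.mk = true  [B.key == false]
27. n19.sig = false  [false]
28. n19.live = 23  [S.wid * -1 + 39]
29. n21.tag = 3  [terminal]
30. n22.lab = 25  [terminal]
31. n23.tag = 26  [terminal]
32. n20.wid = 21  [c₀.tag + c₁.tag - 8]
33. n20.cnt = -6  [f.lab * -1 + 19]
34. n24.sig = 20  [terminal]
35. n19.key = false  [S.wid > 21]
36. n19.mk = -7  [(if B.sig then S.cnt else S.wid) - 28]
37. n3.mk = true  [not B.key]
38. n25.wid = 12  [(if A₁.mk then A₀.lim else f.lab) + 19]
39. n25.key = true  [f.lab > 14]
40. n26.tag = 23  [terminal]
41. n25.cnt = 22  [c.tag - 1]
42. n25.lim = true  [C.key == true]
43. n1.mk = false  [C.lim == false]
44. n0.wid = 6  [6]
45. n0.cnt = 19  [19]

12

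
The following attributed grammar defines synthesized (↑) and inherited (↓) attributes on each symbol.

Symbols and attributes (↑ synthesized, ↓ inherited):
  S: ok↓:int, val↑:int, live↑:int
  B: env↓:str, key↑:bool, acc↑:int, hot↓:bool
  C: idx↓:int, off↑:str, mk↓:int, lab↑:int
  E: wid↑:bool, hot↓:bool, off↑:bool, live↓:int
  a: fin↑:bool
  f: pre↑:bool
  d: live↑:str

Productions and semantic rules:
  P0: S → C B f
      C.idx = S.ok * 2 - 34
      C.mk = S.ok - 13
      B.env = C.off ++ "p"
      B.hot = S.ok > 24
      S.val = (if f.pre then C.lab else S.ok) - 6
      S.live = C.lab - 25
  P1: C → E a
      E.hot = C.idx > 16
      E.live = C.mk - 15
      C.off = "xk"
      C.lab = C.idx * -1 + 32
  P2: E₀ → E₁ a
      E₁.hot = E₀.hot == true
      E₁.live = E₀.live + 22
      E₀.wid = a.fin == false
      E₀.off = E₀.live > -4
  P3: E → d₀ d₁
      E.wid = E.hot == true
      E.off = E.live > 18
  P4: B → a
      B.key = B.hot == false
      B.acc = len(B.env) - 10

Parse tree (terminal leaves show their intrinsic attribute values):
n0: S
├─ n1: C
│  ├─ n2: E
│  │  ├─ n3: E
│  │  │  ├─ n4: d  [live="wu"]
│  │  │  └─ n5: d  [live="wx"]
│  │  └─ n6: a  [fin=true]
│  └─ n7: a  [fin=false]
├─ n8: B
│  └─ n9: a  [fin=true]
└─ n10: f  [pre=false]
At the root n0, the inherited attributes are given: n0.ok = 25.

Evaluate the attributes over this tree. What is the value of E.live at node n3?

19

1. n0.ok = 25  [given at root]
2. n1.idx = 16  [S.ok * 2 - 34]
3. n1.mk = 12  [S.ok - 13]
4. n2.hot = false  [C.idx > 16]
5. n2.live = -3  [C.mk - 15]
6. n3.hot = false  [E₀.hot == true]
7. n3.live = 19  [E₀.live + 22]
8. n4.live = "wu"  [terminal]
9. n5.live = "wx"  [terminal]
10. n3.wid = false  [E.hot == true]
11. n3.off = true  [E.live > 18]
12. n6.fin = true  [terminal]
13. n2.wid = false  [a.fin == false]
14. n2.off = true  [E₀.live > -4]
15. n7.fin = false  [terminal]
16. n1.off = "xk"  ["xk"]
17. n1.lab = 16  [C.idx * -1 + 32]
18. n8.env = "xkp"  [C.off ++ "p"]
19. n8.hot = true  [S.ok > 24]
20. n9.fin = true  [terminal]
21. n8.key = false  [B.hot == false]
22. n8.acc = -7  [len(B.env) - 10]
23. n10.pre = false  [terminal]
24. n0.val = 19  [(if f.pre then C.lab else S.ok) - 6]
25. n0.live = -9  [C.lab - 25]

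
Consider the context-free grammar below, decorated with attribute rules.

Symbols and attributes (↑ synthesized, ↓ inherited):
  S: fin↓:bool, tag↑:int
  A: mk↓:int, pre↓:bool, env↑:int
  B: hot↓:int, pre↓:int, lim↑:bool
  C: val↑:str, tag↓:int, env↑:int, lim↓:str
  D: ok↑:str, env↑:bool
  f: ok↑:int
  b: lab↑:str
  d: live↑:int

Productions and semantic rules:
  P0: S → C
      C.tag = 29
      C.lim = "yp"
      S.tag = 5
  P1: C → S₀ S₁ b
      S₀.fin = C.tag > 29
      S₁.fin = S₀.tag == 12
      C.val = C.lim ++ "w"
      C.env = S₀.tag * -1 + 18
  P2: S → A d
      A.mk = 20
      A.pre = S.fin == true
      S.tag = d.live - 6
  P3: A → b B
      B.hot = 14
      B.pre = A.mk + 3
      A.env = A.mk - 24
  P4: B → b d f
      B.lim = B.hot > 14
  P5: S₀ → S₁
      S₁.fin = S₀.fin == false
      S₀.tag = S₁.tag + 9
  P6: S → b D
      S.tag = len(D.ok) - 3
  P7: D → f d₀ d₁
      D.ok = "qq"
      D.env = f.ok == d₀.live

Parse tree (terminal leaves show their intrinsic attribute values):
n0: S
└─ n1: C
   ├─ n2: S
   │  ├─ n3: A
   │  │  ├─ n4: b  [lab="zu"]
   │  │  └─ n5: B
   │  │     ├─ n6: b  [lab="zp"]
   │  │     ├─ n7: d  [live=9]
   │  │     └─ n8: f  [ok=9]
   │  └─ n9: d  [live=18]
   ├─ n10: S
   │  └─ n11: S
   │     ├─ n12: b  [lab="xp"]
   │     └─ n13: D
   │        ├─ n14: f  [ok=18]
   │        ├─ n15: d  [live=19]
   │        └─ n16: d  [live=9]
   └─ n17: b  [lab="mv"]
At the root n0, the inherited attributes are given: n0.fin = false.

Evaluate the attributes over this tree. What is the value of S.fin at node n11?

1. n0.fin = false  [given at root]
2. n1.tag = 29  [29]
3. n1.lim = "yp"  ["yp"]
4. n2.fin = false  [C.tag > 29]
5. n3.mk = 20  [20]
6. n3.pre = false  [S.fin == true]
7. n4.lab = "zu"  [terminal]
8. n5.hot = 14  [14]
9. n5.pre = 23  [A.mk + 3]
10. n6.lab = "zp"  [terminal]
11. n7.live = 9  [terminal]
12. n8.ok = 9  [terminal]
13. n5.lim = false  [B.hot > 14]
14. n3.env = -4  [A.mk - 24]
15. n9.live = 18  [terminal]
16. n2.tag = 12  [d.live - 6]
17. n10.fin = true  [S₀.tag == 12]
18. n11.fin = false  [S₀.fin == false]
19. n12.lab = "xp"  [terminal]
20. n14.ok = 18  [terminal]
21. n15.live = 19  [terminal]
22. n16.live = 9  [terminal]
23. n13.ok = "qq"  ["qq"]
24. n13.env = false  [f.ok == d₀.live]
25. n11.tag = -1  [len(D.ok) - 3]
26. n10.tag = 8  [S₁.tag + 9]
27. n17.lab = "mv"  [terminal]
28. n1.val = "ypw"  [C.lim ++ "w"]
29. n1.env = 6  [S₀.tag * -1 + 18]
30. n0.tag = 5  [5]

false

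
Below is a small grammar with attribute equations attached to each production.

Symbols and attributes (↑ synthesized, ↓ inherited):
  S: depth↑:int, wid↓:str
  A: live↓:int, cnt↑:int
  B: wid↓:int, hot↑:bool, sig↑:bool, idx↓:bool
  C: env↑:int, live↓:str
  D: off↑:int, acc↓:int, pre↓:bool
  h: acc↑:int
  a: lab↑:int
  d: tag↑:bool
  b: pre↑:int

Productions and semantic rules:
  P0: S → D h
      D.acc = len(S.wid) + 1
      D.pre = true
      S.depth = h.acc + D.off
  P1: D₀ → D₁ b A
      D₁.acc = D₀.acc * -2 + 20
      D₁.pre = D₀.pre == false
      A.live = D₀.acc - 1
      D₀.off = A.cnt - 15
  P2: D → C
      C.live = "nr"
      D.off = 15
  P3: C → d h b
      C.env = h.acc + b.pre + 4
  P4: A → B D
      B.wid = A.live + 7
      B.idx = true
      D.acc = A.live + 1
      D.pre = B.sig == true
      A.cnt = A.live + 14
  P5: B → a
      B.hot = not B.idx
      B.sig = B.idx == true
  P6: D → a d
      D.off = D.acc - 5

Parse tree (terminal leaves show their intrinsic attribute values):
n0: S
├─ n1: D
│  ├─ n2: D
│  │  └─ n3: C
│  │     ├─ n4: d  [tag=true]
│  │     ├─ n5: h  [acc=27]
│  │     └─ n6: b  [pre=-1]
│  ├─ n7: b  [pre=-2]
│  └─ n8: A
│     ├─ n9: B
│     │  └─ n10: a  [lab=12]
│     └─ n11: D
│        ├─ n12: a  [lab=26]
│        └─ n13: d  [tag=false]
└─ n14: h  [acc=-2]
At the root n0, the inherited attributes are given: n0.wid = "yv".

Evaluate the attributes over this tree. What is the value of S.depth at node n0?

-1

1. n0.wid = "yv"  [given at root]
2. n1.acc = 3  [len(S.wid) + 1]
3. n1.pre = true  [true]
4. n2.acc = 14  [D₀.acc * -2 + 20]
5. n2.pre = false  [D₀.pre == false]
6. n3.live = "nr"  ["nr"]
7. n4.tag = true  [terminal]
8. n5.acc = 27  [terminal]
9. n6.pre = -1  [terminal]
10. n3.env = 30  [h.acc + b.pre + 4]
11. n2.off = 15  [15]
12. n7.pre = -2  [terminal]
13. n8.live = 2  [D₀.acc - 1]
14. n9.wid = 9  [A.live + 7]
15. n9.idx = true  [true]
16. n10.lab = 12  [terminal]
17. n9.hot = false  [not B.idx]
18. n9.sig = true  [B.idx == true]
19. n11.acc = 3  [A.live + 1]
20. n11.pre = true  [B.sig == true]
21. n12.lab = 26  [terminal]
22. n13.tag = false  [terminal]
23. n11.off = -2  [D.acc - 5]
24. n8.cnt = 16  [A.live + 14]
25. n1.off = 1  [A.cnt - 15]
26. n14.acc = -2  [terminal]
27. n0.depth = -1  [h.acc + D.off]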